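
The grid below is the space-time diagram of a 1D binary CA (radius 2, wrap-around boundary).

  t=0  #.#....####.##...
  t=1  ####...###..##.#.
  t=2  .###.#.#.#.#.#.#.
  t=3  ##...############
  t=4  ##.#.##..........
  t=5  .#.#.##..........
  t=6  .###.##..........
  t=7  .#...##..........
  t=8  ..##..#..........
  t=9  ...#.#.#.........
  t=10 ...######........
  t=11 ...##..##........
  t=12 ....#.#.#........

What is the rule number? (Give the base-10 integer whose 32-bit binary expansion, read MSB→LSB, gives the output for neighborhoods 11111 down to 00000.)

  ##### -> .   bit 31 = 0  t=3,i=7
  ####. -> #   bit 30 = 1  t=0,i=9
  ###.# -> .   bit 29 = 0  t=0,i=10
  ###.. -> #   bit 28 = 1  t=1,i=3
  ##.## -> .   bit 27 = 0  t=0,i=11
  ##.#. -> .   bit 26 = 0  t=1,i=14
  ##..# -> .   bit 25 = 0  t=1,i=10
  ##... -> .   bit 24 = 0  t=0,i=14
  #.### -> .   bit 23 = 0  t=1,i=0
  #.##. -> #   bit 22 = 1  t=0,i=12
  #.#.# -> #   bit 21 = 1  t=1,i=15
  #.#.. -> #   bit 20 = 1  t=0,i=2
  #..## -> #   bit 19 = 1  t=1,i=11
  #..#. -> #   bit 18 = 1  t=8,i=5
  #...# -> #   bit 17 = 1  t=0,i=15
  #.... -> .   bit 16 = 0  t=0,i=4
  .#### -> #   bit 15 = 1  t=0,i=8
  .###. -> .   bit 14 = 0  t=1,i=8
  .##.# -> #   bit 13 = 1  t=1,i=13
  .##.. -> #   bit 12 = 1  t=0,i=13
  .#.## -> .   bit 11 = 0  t=1,i=16
  .#.#. -> #   bit 10 = 1  t=0,i=1
  .#..# -> #   bit 9 = 1  t=2,i=16
  .#... -> #   bit 8 = 1  t=0,i=3
  ..### -> #   bit 7 = 1  t=0,i=7
  ..##. -> .   bit 6 = 0  t=1,i=12
  ..#.# -> #   bit 5 = 1  t=0,i=0
  ..#.. -> .   bit 4 = 0  t=7,i=1
  ...## -> .   bit 3 = 0  t=0,i=6
  ...#. -> .   bit 2 = 0  t=0,i=16
  ....# -> .   bit 1 = 0  t=0,i=5
  ..... -> .   bit 0 = 0  t=4,i=9
  bits 01010000011111101011011110100000 = 1350481824

1350481824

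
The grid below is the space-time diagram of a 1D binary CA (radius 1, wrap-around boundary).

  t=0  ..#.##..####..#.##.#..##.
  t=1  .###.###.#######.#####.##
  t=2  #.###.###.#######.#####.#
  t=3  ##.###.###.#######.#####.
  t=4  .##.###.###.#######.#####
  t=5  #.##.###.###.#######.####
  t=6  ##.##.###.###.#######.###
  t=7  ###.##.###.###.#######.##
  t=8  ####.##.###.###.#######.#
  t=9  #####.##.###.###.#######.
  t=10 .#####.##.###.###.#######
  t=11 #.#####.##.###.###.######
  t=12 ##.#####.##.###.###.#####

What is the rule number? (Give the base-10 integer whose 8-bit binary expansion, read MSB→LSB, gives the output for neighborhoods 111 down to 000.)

246

  ### -> #   bit 7 = 1  t=0,i=9
  ##. -> #   bit 6 = 1  t=0,i=5
  #.# -> #   bit 5 = 1  t=0,i=3
  #.. -> #   bit 4 = 1  t=0,i=6
  .## -> .   bit 3 = 0  t=0,i=4
  .#. -> #   bit 2 = 1  t=0,i=2
  ..# -> #   bit 1 = 1  t=0,i=1
  ... -> .   bit 0 = 0  t=0,i=0
  bits 11110110 = 246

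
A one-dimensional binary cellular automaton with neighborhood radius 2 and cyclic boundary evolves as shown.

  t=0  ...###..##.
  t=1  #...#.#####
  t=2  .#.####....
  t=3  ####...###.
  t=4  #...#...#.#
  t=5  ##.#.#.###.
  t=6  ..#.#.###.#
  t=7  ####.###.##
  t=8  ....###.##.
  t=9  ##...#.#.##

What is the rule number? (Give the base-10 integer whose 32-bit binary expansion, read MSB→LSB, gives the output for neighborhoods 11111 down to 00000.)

  nb #####: next=.  (t=1,i=8, bit31=0)
  nb ####.: next=.  (t=1,i=10, bit30=0)
  nb ###.#: next=.  (t=3,i=9, bit29=0)
  nb ###..: next=.  (t=0,i=5, bit28=0)
  nb ##.##: next=#  (t=3,i=10, bit27=1)
  nb ##.#.: next=#  (t=5,i=2, bit26=1)
  nb ##..#: next=#  (t=0,i=6, bit25=1)
  nb ##...: next=#  (t=0,i=10, bit24=1)
  nb #.###: next=#  (t=1,i=6, bit23=1)
  nb #.##.: next=.  (t=4,i=10, bit22=0)
  nb #.#.#: next=.  (t=5,i=3, bit21=0)
  nb #.#..: next=#  (t=6,i=10, bit20=1)
  nb #..##: next=#  (t=0,i=7, bit19=1)
  nb #..#.: next=#  (t=6,i=1, bit18=1)
  nb #...#: next=.  (t=1,i=2, bit17=0)
  nb #....: next=#  (t=0,i=0, bit16=1)
  nb .####: next=.  (t=1,i=7, bit15=0)
  nb .###.: next=#  (t=0,i=4, bit14=1)
  nb .##.#: next=.  (t=5,i=1, bit13=0)
  nb .##..: next=#  (t=0,i=9, bit12=1)
  nb .#.##: next=#  (t=1,i=5, bit11=1)
  nb .#.#.: next=#  (t=5,i=4, bit10=1)
  nb .#..#: next=#  (t=6,i=0, bit9=1)
  nb .#...: next=#  (t=4,i=5, bit8=1)
  nb ..###: next=.  (t=0,i=3, bit7=0)
  nb ..##.: next=#  (t=0,i=8, bit6=1)
  nb ..#.#: next=#  (t=1,i=4, bit5=1)
  nb ..#..: next=.  (t=4,i=4, bit4=0)
  nb ...##: next=.  (t=0,i=2, bit3=0)
  nb ...#.: next=#  (t=1,i=3, bit2=1)
  nb ....#: next=.  (t=0,i=1, bit1=0)
  nb .....: next=#  (t=2,i=9, bit0=1)
  bits 00001111100111010101111101100101 = 261971813

261971813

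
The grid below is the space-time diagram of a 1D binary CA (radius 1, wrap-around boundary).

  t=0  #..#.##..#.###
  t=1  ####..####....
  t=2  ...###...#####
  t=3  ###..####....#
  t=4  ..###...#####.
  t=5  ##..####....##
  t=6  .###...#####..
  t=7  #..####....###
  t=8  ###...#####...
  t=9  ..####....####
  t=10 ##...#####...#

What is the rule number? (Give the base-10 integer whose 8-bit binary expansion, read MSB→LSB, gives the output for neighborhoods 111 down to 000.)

  nb ###: next=.  (t=0,i=12, bit7=0)
  nb ##.: next=#  (t=0,i=0, bit6=1)
  nb #.#: next=.  (t=0,i=4, bit5=0)
  nb #..: next=#  (t=0,i=1, bit4=1)
  nb .##: next=.  (t=0,i=5, bit3=0)
  nb .#.: next=#  (t=0,i=3, bit2=1)
  nb ..#: next=#  (t=0,i=2, bit1=1)
  nb ...: next=#  (t=1,i=11, bit0=1)
  bits 01010111 = 87

87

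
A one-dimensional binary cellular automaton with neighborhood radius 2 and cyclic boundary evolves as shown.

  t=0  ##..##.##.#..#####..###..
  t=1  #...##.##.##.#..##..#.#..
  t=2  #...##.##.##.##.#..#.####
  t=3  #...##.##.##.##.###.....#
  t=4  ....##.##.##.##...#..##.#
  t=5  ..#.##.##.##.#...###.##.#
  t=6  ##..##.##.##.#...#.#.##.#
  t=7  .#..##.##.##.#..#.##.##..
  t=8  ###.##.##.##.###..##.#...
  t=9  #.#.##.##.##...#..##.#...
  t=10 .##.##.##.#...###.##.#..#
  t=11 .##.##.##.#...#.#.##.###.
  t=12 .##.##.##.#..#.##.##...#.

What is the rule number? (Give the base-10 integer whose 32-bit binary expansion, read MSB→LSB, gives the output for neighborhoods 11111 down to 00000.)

1886660311

  ##### -> .   bit 31 = 0  t=0,i=15
  ####. -> #   bit 30 = 1  t=0,i=16
  ###.# -> #   bit 29 = 1  t=5,i=19
  ###.. -> #   bit 28 = 1  t=0,i=17
  ##.## -> .   bit 27 = 0  t=0,i=6
  ##.#. -> .   bit 26 = 0  t=0,i=9
  ##..# -> .   bit 25 = 0  t=0,i=2
  ##... -> .   bit 24 = 0  t=2,i=1
  #.### -> .   bit 23 = 0  t=2,i=21
  #.##. -> #   bit 22 = 1  t=0,i=7
  #.#.# -> #   bit 21 = 1  t=6,i=19
  #.#.. -> #   bit 20 = 1  t=0,i=10
  #..## -> .   bit 19 = 0  t=0,i=3
  #..#. -> #   bit 18 = 1  t=1,i=19
  #...# -> .   bit 17 = 0  t=1,i=2
  #.... -> .   bit 16 = 0  t=3,i=20
  .#### -> .   bit 15 = 0  t=0,i=14
  .###. -> .   bit 14 = 0  t=0,i=21
  .##.# -> #   bit 13 = 1  t=0,i=5
  .##.. -> .   bit 12 = 0  t=0,i=1
  .#.## -> .   bit 11 = 0  t=2,i=20
  .#.#. -> #   bit 10 = 1  t=1,i=21
  .#..# -> #   bit 9 = 1  t=0,i=11
  .#... -> .   bit 8 = 0  t=1,i=1
  ..### -> #   bit 7 = 1  t=0,i=13
  ..##. -> #   bit 6 = 1  t=0,i=0
  ..#.# -> .   bit 5 = 0  t=1,i=20
  ..#.. -> #   bit 4 = 1  t=1,i=0
  ...## -> .   bit 3 = 0  t=1,i=3
  ...#. -> #   bit 2 = 1  t=4,i=17
  ....# -> #   bit 1 = 1  t=3,i=22
  ..... -> #   bit 0 = 1  t=3,i=21
  bits 01110000011101000010011011010111 = 1886660311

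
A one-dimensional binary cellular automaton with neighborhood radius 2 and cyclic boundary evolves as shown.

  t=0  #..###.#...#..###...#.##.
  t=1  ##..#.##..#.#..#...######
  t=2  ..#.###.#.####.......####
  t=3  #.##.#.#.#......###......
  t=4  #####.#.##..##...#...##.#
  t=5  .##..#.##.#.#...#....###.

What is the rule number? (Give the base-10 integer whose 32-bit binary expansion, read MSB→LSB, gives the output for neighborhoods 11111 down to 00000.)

  #####|#  b31=1 t=1,i=21
  ####.|.  b30=0 t=1,i=0
  ###.#|.  b29=0 t=0,i=5
  ###..|.  b28=0 t=0,i=16
  ##.##|#  b27=1 t=4,i=23
  ##.#.|#  b26=1 t=0,i=6
  ##..#|#  b25=1 t=1,i=2
  ##...|.  b24=0 t=0,i=17
  #.###|.  b23=0 t=2,i=4
  #.##.|#  b22=1 t=0,i=22
  #.#.#|.  b21=0 t=2,i=8
  #.#..|#  b20=1 t=0,i=0
  #..##|.  b19=0 t=0,i=2
  #..#.|.  b18=0 t=1,i=3
  #...#|.  b17=0 t=0,i=9
  #....|.  b16=0 t=2,i=15
  .####|.  b15=0 t=1,i=20
  .###.|#  b14=1 t=0,i=4
  .##.#|#  b13=1 t=0,i=23
  .##..|.  b12=0 t=1,i=7
  .#.##|#  b11=1 t=0,i=21
  .#.#.|#  b10=1 t=1,i=11
  .#..#|#  b9=1 t=0,i=1
  .#...|.  b8=0 t=0,i=8
  ..###|.  b7=0 t=0,i=3
  ..##.|#  b6=1 t=4,i=12
  ..#.#|#  b5=1 t=0,i=20
  ..#..|.  b4=0 t=0,i=11
  ...##|.  b3=0 t=1,i=18
  ...#.|#  b2=1 t=0,i=10
  ....#|.  b1=0 t=2,i=19
  .....|#  b0=1 t=2,i=16
  bits 10001110010100000110111001100101 = 2387635813

2387635813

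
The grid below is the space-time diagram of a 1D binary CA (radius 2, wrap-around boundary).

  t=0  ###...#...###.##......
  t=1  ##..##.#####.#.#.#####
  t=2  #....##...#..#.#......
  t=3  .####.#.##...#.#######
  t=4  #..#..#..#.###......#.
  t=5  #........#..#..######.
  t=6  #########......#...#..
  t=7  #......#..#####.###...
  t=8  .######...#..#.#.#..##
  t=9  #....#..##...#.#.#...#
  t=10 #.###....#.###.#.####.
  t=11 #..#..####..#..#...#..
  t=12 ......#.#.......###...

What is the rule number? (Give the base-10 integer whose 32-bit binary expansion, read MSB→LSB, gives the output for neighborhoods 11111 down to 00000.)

1211330991

  nb #####: next=.  (t=1,i=9, bit31=0)
  nb ####.: next=#  (t=1,i=0, bit30=1)
  nb ###.#: next=.  (t=0,i=12, bit29=0)
  nb ###..: next=.  (t=0,i=2, bit28=0)
  nb ##.##: next=#  (t=0,i=13, bit27=1)
  nb ##.#.: next=.  (t=1,i=12, bit26=0)
  nb ##..#: next=.  (t=1,i=2, bit25=0)
  nb ##...: next=.  (t=0,i=3, bit24=0)
  nb #.###: next=.  (t=1,i=7, bit23=0)
  nb #.##.: next=.  (t=0,i=14, bit22=0)
  nb #.#.#: next=#  (t=1,i=13, bit21=1)
  nb #.#..: next=#  (t=2,i=15, bit20=1)
  nb #..##: next=.  (t=1,i=3, bit19=0)
  nb #..#.: next=.  (t=2,i=12, bit18=0)
  nb #...#: next=#  (t=0,i=4, bit17=1)
  nb #....: next=#  (t=0,i=17, bit16=1)
  nb .####: next=.  (t=1,i=8, bit15=0)
  nb .###.: next=#  (t=0,i=1, bit14=1)
  nb .##.#: next=#  (t=1,i=5, bit13=1)
  nb .##..: next=#  (t=0,i=15, bit12=1)
  nb .#.##: next=.  (t=1,i=16, bit11=0)
  nb .#.#.: next=.  (t=1,i=14, bit10=0)
  nb .#..#: next=.  (t=2,i=11, bit9=0)
  nb .#...: next=#  (t=0,i=7, bit8=1)
  nb ..###: next=#  (t=0,i=0, bit7=1)
  nb ..##.: next=.  (t=1,i=4, bit6=0)
  nb ..#.#: next=#  (t=2,i=13, bit5=1)
  nb ..#..: next=.  (t=0,i=6, bit4=0)
  nb ...##: next=#  (t=0,i=9, bit3=1)
  nb ...#.: next=#  (t=0,i=5, bit2=1)
  nb ....#: next=#  (t=0,i=20, bit1=1)
  nb .....: next=#  (t=0,i=18, bit0=1)
  bits 01001000001100110111000110101111 = 1211330991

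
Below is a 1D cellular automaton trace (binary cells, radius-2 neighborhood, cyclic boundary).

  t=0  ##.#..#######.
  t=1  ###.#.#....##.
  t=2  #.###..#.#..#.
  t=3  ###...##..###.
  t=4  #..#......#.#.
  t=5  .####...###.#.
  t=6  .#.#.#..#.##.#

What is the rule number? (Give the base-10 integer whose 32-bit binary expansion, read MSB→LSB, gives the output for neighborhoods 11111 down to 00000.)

1709452214

  ##### -> .   bit 31 = 0  t=0,i=8
  ####. -> #   bit 30 = 1  t=0,i=11
  ###.# -> #   bit 29 = 1  t=0,i=12
  ###.. -> .   bit 28 = 0  t=2,i=4
  ##.## -> .   bit 27 = 0  t=0,i=13
  ##.#. -> #   bit 26 = 1  t=0,i=2
  ##..# -> .   bit 25 = 0  t=2,i=5
  ##... -> #   bit 24 = 1  t=3,i=3
  #.### -> #   bit 23 = 1  t=1,i=0
  #.##. -> #   bit 22 = 1  t=0,i=0
  #.#.# -> #   bit 21 = 1  t=1,i=4
  #.#.. -> .   bit 20 = 0  t=0,i=3
  #..## -> .   bit 19 = 0  t=0,i=5
  #..#. -> #   bit 18 = 1  t=2,i=6
  #...# -> .   bit 17 = 0  t=3,i=4
  #.... -> .   bit 16 = 0  t=1,i=8
  .#### -> .   bit 15 = 0  t=0,i=7
  .###. -> .   bit 14 = 0  t=1,i=1
  .##.# -> #   bit 13 = 1  t=0,i=1
  .##.. -> .   bit 12 = 0  t=3,i=7
  .#.## -> #   bit 11 = 1  t=2,i=1
  .#.#. -> .   bit 10 = 0  t=1,i=5
  .#..# -> #   bit 9 = 1  t=0,i=4
  .#... -> #   bit 8 = 1  t=1,i=7
  ..### -> #   bit 7 = 1  t=0,i=6
  ..##. -> .   bit 6 = 0  t=1,i=11
  ..#.# -> #   bit 5 = 1  t=2,i=7
  ..#.. -> #   bit 4 = 1  t=4,i=3
  ...## -> .   bit 3 = 0  t=1,i=10
  ...#. -> #   bit 2 = 1  t=4,i=9
  ....# -> #   bit 1 = 1  t=1,i=9
  ..... -> .   bit 0 = 0  t=4,i=6
  bits 01100101111001000010101110110110 = 1709452214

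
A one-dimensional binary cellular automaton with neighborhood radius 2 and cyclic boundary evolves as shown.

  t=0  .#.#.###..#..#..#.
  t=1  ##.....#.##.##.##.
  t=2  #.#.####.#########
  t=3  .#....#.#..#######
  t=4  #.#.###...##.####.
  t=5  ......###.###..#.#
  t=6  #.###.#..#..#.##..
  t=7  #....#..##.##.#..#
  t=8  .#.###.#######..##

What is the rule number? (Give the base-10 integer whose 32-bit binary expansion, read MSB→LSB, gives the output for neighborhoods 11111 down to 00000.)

  ##### -> #   bit 31 = 1  t=2,i=11
  ####. -> #   bit 30 = 1  t=2,i=6
  ###.# -> .   bit 29 = 0  t=2,i=0
  ###.. -> #   bit 28 = 1  t=0,i=7
  ##.## -> #   bit 27 = 1  t=1,i=11
  ##.#. -> #   bit 26 = 1  t=2,i=1
  ##..# -> .   bit 25 = 0  t=0,i=8
  ##... -> #   bit 24 = 1  t=1,i=2
  #.### -> .   bit 23 = 0  t=0,i=5
  #.##. -> #   bit 22 = 1  t=1,i=0
  #.#.# -> .   bit 21 = 0  t=0,i=3
  #.#.. -> .   bit 20 = 0  t=3,i=1
  #..## -> #   bit 19 = 1  t=3,i=10
  #..#. -> #   bit 18 = 1  t=0,i=0
  #...# -> #   bit 17 = 1  t=4,i=8
  #.... -> .   bit 16 = 0  t=1,i=3
  .#### -> .   bit 15 = 0  t=2,i=5
  .###. -> .   bit 14 = 0  t=0,i=6
  .##.# -> #   bit 13 = 1  t=1,i=10
  .##.. -> .   bit 12 = 0  t=1,i=1
  .#.## -> .   bit 11 = 0  t=0,i=4
  .#.#. -> .   bit 10 = 0  t=0,i=2
  .#..# -> .   bit 9 = 0  t=0,i=11
  .#... -> #   bit 8 = 1  t=3,i=2
  ..### -> #   bit 7 = 1  t=3,i=11
  ..##. -> #   bit 6 = 1  t=4,i=10
  ..#.# -> #   bit 5 = 1  t=0,i=1
  ..#.. -> #   bit 4 = 1  t=0,i=10
  ...## -> .   bit 3 = 0  t=4,i=9
  ...#. -> #   bit 2 = 1  t=1,i=6
  ....# -> #   bit 1 = 1  t=1,i=5
  ..... -> #   bit 0 = 1  t=1,i=4
  bits 11011101010011100010000111110111 = 3712885239

3712885239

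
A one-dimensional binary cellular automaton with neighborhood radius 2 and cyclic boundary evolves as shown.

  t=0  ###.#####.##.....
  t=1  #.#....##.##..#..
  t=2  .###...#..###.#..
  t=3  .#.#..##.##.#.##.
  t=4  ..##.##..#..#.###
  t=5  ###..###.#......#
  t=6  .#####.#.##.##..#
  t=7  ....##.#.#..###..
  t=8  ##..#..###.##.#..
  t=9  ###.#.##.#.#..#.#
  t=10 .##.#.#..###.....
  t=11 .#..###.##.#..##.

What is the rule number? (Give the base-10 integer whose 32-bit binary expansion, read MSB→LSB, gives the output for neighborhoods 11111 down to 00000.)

1920472533

  [31] ##### => .  t=0,i=6
  [30] ####. => #  t=0,i=7
  [29] ###.# => #  t=0,i=2
  [28] ###.. => #  t=2,i=3
  [27] ##.## => .  t=0,i=3
  [26] ##.#. => .  t=2,i=13
  [25] ##..# => #  t=1,i=12
  [24] ##... => .  t=0,i=12
  [23] #.### => .  t=0,i=4
  [22] #.##. => #  t=0,i=10
  [21] #.#.# => #  t=3,i=12
  [20] #.#.. => #  t=1,i=2
  [19] #..## => #  t=2,i=9
  [18] #..#. => .  t=1,i=13
  [17] #...# => .  t=2,i=5
  [16] #.... => .  t=0,i=13
  [15] .#### => .  t=0,i=5
  [14] .###. => .  t=0,i=1
  [13] .##.# => .  t=1,i=8
  [12] .##.. => #  t=0,i=11
  [11] .#.## => .  t=3,i=13
  [10] .#.#. => #  t=1,i=1
  [9] .#..# => .  t=1,i=15
  [8] .#... => #  t=1,i=3
  [7] ..### => #  t=0,i=0
  [6] ..##. => #  t=1,i=7
  [5] ..#.# => .  t=1,i=0
  [4] ..#.. => #  t=1,i=14
  [3] ...## => .  t=0,i=16
  [2] ...#. => #  t=2,i=6
  [1] ....# => .  t=0,i=15
  [0] ..... => #  t=0,i=14
  bits 01110010011110000001010111010101 = 1920472533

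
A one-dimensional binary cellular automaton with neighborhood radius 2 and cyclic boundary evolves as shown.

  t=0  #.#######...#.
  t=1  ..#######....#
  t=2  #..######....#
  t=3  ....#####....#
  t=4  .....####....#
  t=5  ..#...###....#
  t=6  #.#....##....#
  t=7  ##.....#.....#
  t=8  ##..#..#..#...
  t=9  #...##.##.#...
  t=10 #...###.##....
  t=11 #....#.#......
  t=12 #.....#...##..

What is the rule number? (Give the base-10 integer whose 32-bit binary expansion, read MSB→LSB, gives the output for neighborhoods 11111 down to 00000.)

  ##### -> #   bit 31 = 1  t=0,i=4
  ####. -> #   bit 30 = 1  t=0,i=7
  ###.# -> .   bit 29 = 0  t=10,i=6
  ###.. -> #   bit 28 = 1  t=0,i=8
  ##.## -> #   bit 27 = 1  t=9,i=6
  ##.#. -> #   bit 26 = 1  t=6,i=1
  ##..# -> .   bit 25 = 0  t=2,i=1
  ##... -> .   bit 24 = 0  t=0,i=9
  #.### -> #   bit 23 = 1  t=0,i=2
  #.##. -> .   bit 22 = 0  t=9,i=7
  #.#.# -> .   bit 21 = 0  t=0,i=0
  #.#.. -> .   bit 20 = 0  t=6,i=2
  #..## -> .   bit 19 = 0  t=1,i=1
  #..#. -> .   bit 18 = 0  t=5,i=1
  #...# -> .   bit 17 = 0  t=0,i=10
  #.... -> .   bit 16 = 0  t=1,i=10
  .#### -> #   bit 15 = 1  t=0,i=3
  .###. -> #   bit 14 = 1  t=5,i=7
  .##.# -> #   bit 13 = 1  t=6,i=0
  .##.. -> .   bit 12 = 0  t=2,i=0
  .#.## -> .   bit 11 = 0  t=0,i=1
  .#.#. -> #   bit 10 = 1  t=0,i=13
  .#..# -> #   bit 9 = 1  t=1,i=0
  .#... -> .   bit 8 = 0  t=3,i=0
  ..### -> .   bit 7 = 0  t=1,i=2
  ..##. -> #   bit 6 = 1  t=2,i=13
  ..#.# -> .   bit 5 = 0  t=0,i=12
  ..#.. -> #   bit 4 = 1  t=1,i=13
  ...## -> .   bit 3 = 0  t=2,i=12
  ...#. -> .   bit 2 = 0  t=0,i=11
  ....# -> .   bit 1 = 0  t=1,i=11
  ..... -> #   bit 0 = 1  t=4,i=2
  bits 11011100100000001110011001010001 = 3699435089

3699435089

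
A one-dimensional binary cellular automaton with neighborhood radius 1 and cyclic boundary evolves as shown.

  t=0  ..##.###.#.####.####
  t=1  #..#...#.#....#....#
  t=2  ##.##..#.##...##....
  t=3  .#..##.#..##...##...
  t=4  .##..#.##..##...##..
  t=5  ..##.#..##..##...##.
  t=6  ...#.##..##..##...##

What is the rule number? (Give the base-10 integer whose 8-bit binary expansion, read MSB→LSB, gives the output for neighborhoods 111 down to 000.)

84

  [7] ### => .  t=0,i=6
  [6] ##. => #  t=0,i=3
  [5] #.# => .  t=0,i=4
  [4] #.. => #  t=0,i=0
  [3] .## => .  t=0,i=2
  [2] .#. => #  t=0,i=9
  [1] ..# => .  t=0,i=1
  [0] ... => .  t=1,i=5
  bits 01010100 = 84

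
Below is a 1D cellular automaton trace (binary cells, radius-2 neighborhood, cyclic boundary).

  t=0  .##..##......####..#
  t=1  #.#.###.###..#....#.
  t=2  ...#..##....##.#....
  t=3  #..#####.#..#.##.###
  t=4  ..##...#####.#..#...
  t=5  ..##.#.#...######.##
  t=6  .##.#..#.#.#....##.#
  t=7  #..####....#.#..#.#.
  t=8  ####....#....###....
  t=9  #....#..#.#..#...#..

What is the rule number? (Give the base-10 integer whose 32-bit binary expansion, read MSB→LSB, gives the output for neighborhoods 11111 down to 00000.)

740235985

  ##### -> .   bit 31 = 0  t=3,i=5
  ####. -> .   bit 30 = 0  t=0,i=15
  ###.# -> #   bit 29 = 1  t=1,i=6
  ###.. -> .   bit 28 = 0  t=0,i=16
  ##.## -> #   bit 27 = 1  t=1,i=7
  ##.#. -> #   bit 26 = 1  t=2,i=14
  ##..# -> .   bit 25 = 0  t=0,i=3
  ##... -> .   bit 24 = 0  t=0,i=7
  #.### -> .   bit 23 = 0  t=1,i=4
  #.##. -> .   bit 22 = 0  t=0,i=1
  #.#.# -> .   bit 21 = 0  t=1,i=0
  #.#.. -> #   bit 20 = 1  t=2,i=15
  #..## -> #   bit 19 = 1  t=0,i=4
  #..#. -> #   bit 18 = 1  t=0,i=18
  #...# -> #   bit 17 = 1  t=4,i=5
  #.... -> #   bit 16 = 1  t=0,i=8
  .#### -> .   bit 15 = 0  t=0,i=14
  .###. -> .   bit 14 = 0  t=1,i=5
  .##.# -> .   bit 13 = 0  t=2,i=13
  .##.. -> #   bit 12 = 1  t=0,i=2
  .#.## -> #   bit 11 = 1  t=0,i=0
  .#.#. -> .   bit 10 = 0  t=1,i=1
  .#..# -> #   bit 9 = 1  t=2,i=4
  .#... -> .   bit 8 = 0  t=1,i=14
  ..### -> #   bit 7 = 1  t=0,i=13
  ..##. -> #   bit 6 = 1  t=0,i=5
  ..#.# -> .   bit 5 = 0  t=0,i=19
  ..#.. -> #   bit 4 = 1  t=1,i=13
  ...## -> .   bit 3 = 0  t=0,i=12
  ...#. -> .   bit 2 = 0  t=1,i=17
  ....# -> .   bit 1 = 0  t=0,i=11
  ..... -> #   bit 0 = 1  t=0,i=9
  bits 00101100000111110001101011010001 = 740235985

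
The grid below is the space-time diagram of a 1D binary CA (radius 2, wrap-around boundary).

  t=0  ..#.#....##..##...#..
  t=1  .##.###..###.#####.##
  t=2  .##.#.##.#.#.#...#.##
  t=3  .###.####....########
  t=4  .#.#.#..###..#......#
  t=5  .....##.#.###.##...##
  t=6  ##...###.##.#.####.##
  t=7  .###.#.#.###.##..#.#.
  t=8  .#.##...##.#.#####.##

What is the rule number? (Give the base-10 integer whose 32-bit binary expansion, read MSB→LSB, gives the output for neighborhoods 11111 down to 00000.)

936852452

  ##### -> .   bit 31 = 0  t=1,i=15
  ####. -> .   bit 30 = 0  t=1,i=16
  ###.# -> #   bit 29 = 1  t=1,i=11
  ###.. -> #   bit 28 = 1  t=1,i=6
  ##.## -> .   bit 27 = 0  t=1,i=0
  ##.#. -> #   bit 26 = 1  t=2,i=3
  ##..# -> #   bit 25 = 1  t=0,i=11
  ##... -> #   bit 24 = 1  t=0,i=15
  #.### -> #   bit 23 = 1  t=1,i=4
  #.##. -> #   bit 22 = 1  t=1,i=1
  #.#.# -> .   bit 21 = 0  t=2,i=4
  #.#.. -> #   bit 20 = 1  t=0,i=4
  #..## -> .   bit 19 = 0  t=0,i=12
  #..#. -> #   bit 18 = 1  t=4,i=12
  #...# -> #   bit 17 = 1  t=0,i=16
  #.... -> #   bit 16 = 1  t=0,i=6
  .#### -> .   bit 15 = 0  t=1,i=14
  .###. -> .   bit 14 = 0  t=1,i=5
  .##.# -> #   bit 13 = 1  t=1,i=2
  .##.. -> #   bit 12 = 1  t=0,i=10
  .#.## -> #   bit 11 = 1  t=2,i=5
  .#.#. -> .   bit 10 = 0  t=0,i=3
  .#..# -> #   bit 9 = 1  t=4,i=6
  .#... -> #   bit 8 = 1  t=0,i=5
  ..### -> #   bit 7 = 1  t=1,i=9
  ..##. -> #   bit 6 = 1  t=0,i=9
  ..#.# -> #   bit 5 = 1  t=0,i=2
  ..#.. -> .   bit 4 = 0  t=0,i=18
  ...## -> .   bit 3 = 0  t=0,i=8
  ...#. -> #   bit 2 = 1  t=0,i=1
  ....# -> .   bit 1 = 0  t=0,i=0
  ..... -> .   bit 0 = 0  t=4,i=16
  bits 00110111110101110011101111100100 = 936852452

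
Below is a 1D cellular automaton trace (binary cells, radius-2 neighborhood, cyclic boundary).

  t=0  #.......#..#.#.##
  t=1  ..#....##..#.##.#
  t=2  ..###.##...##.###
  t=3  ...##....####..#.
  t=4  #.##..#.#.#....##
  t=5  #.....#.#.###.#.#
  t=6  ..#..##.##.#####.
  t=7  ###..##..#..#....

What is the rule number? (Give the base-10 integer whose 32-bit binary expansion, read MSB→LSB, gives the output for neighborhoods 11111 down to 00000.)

607381884

  nb #####: next=.  (t=6,i=13, bit31=0)
  nb ####.: next=.  (t=3,i=11, bit30=0)
  nb ###.#: next=#  (t=2,i=4, bit29=1)
  nb ###..: next=.  (t=0,i=0, bit28=0)
  nb ##.##: next=.  (t=2,i=5, bit27=0)
  nb ##.#.: next=#  (t=1,i=15, bit26=1)
  nb ##..#: next=.  (t=1,i=9, bit25=0)
  nb ##...: next=.  (t=0,i=1, bit24=0)
  nb #.###: next=.  (t=0,i=15, bit23=0)
  nb #.##.: next=.  (t=1,i=13, bit22=0)
  nb #.#.#: next=#  (t=0,i=13, bit21=1)
  nb #.#..: next=#  (t=1,i=16, bit20=1)
  nb #..##: next=.  (t=2,i=1, bit19=0)
  nb #..#.: next=.  (t=0,i=10, bit18=0)
  nb #...#: next=#  (t=2,i=9, bit17=1)
  nb #....: next=#  (t=0,i=2, bit16=1)
  nb .####: next=#  (t=3,i=10, bit15=1)
  nb .###.: next=#  (t=0,i=16, bit14=1)
  nb .##.#: next=#  (t=1,i=14, bit13=1)
  nb .##..: next=.  (t=1,i=8, bit12=0)
  nb .#.##: next=#  (t=0,i=14, bit11=1)
  nb .#.#.: next=.  (t=0,i=12, bit10=0)
  nb .#..#: next=.  (t=0,i=9, bit9=0)
  nb .#...: next=#  (t=1,i=3, bit8=1)
  nb ..###: next=.  (t=2,i=2, bit7=0)
  nb ..##.: next=#  (t=1,i=7, bit6=1)
  nb ..#.#: next=#  (t=0,i=11, bit5=1)
  nb ..#..: next=#  (t=0,i=8, bit4=1)
  nb ...##: next=#  (t=1,i=6, bit3=1)
  nb ...#.: next=#  (t=0,i=7, bit2=1)
  nb ....#: next=.  (t=0,i=6, bit1=0)
  nb .....: next=.  (t=0,i=3, bit0=0)
  bits 00100100001100111110100101111100 = 607381884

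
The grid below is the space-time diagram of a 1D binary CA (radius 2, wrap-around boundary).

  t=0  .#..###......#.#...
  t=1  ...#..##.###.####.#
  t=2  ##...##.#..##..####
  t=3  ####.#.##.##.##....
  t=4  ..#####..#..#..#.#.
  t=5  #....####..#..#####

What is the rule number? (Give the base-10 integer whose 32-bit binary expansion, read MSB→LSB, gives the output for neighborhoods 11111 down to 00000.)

  nb #####: next=.  (t=2,i=17, bit31=0)
  nb ####.: next=#  (t=1,i=15, bit30=1)
  nb ###.#: next=#  (t=1,i=11, bit29=1)
  nb ###..: next=#  (t=0,i=6, bit28=1)
  nb ##.##: next=#  (t=1,i=8, bit27=1)
  nb ##.#.: next=#  (t=1,i=17, bit26=1)
  nb ##..#: next=#  (t=2,i=13, bit25=1)
  nb ##...: next=#  (t=0,i=7, bit24=1)
  nb #.###: next=.  (t=1,i=9, bit23=0)
  nb #.##.: next=.  (t=3,i=7, bit22=0)
  nb #.#.#: next=#  (t=3,i=5, bit21=1)
  nb #.#..: next=#  (t=0,i=15, bit20=1)
  nb #..##: next=#  (t=0,i=3, bit19=1)
  nb #..#.: next=#  (t=4,i=8, bit18=1)
  nb #...#: next=#  (t=1,i=1, bit17=1)
  nb #....: next=.  (t=0,i=8, bit16=0)
  nb .####: next=.  (t=1,i=14, bit15=0)
  nb .###.: next=.  (t=0,i=5, bit14=0)
  nb .##.#: next=.  (t=1,i=7, bit13=0)
  nb .##..: next=.  (t=2,i=12, bit12=0)
  nb .#.##: next=#  (t=3,i=6, bit11=1)
  nb .#.#.: next=#  (t=0,i=14, bit10=1)
  nb .#..#: next=.  (t=0,i=2, bit9=0)
  nb .#...: next=#  (t=0,i=16, bit8=1)
  nb ..###: next=.  (t=0,i=4, bit7=0)
  nb ..##.: next=#  (t=1,i=6, bit6=1)
  nb ..#.#: next=#  (t=0,i=13, bit5=1)
  nb ..#..: next=.  (t=0,i=1, bit4=0)
  nb ...##: next=.  (t=2,i=4, bit3=0)
  nb ...#.: next=.  (t=0,i=0, bit2=0)
  nb ....#: next=#  (t=0,i=11, bit1=1)
  nb .....: next=#  (t=0,i=9, bit0=1)
  bits 01111111001111100000110101100011 = 2134773091

2134773091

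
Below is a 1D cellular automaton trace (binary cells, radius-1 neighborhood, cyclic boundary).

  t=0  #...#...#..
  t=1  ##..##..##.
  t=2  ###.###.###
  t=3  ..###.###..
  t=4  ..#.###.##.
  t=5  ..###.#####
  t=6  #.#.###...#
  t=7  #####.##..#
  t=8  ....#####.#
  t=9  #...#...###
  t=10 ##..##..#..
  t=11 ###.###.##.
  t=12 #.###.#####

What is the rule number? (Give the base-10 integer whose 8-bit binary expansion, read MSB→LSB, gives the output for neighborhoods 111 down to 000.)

124

  [7] ### => .  t=2,i=0
  [6] ##. => #  t=1,i=1
  [5] #.# => #  t=1,i=10
  [4] #.. => #  t=0,i=1
  [3] .## => #  t=1,i=0
  [2] .#. => #  t=0,i=0
  [1] ..# => .  t=0,i=3
  [0] ... => .  t=0,i=2
  bits 01111100 = 124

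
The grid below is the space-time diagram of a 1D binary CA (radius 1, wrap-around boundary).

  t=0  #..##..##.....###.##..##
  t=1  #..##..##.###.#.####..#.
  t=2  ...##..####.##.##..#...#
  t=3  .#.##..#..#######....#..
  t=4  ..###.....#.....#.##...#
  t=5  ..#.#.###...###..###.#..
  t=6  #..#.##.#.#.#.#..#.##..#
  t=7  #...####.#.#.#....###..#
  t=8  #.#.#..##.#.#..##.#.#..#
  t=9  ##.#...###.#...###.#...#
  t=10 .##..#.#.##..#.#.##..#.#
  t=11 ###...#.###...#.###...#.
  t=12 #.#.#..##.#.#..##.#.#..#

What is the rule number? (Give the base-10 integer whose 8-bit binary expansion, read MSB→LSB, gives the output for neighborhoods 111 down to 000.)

  ###|.  b7=0 t=0,i=15
  ##.|#  b6=1 t=0,i=0
  #.#|#  b5=1 t=0,i=17
  #..|.  b4=0 t=0,i=1
  .##|#  b3=1 t=0,i=3
  .#.|.  b2=0 t=1,i=0
  ..#|.  b1=0 t=0,i=2
  ...|#  b0=1 t=0,i=10
  bits 01101001 = 105

105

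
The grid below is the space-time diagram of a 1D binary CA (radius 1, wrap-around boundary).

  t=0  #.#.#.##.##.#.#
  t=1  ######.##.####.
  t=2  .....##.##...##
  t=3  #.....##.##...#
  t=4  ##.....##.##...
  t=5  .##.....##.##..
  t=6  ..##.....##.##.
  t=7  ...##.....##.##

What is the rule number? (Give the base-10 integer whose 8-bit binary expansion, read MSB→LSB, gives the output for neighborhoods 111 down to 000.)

116

  [7] ### => .  t=1,i=1
  [6] ##. => #  t=0,i=0
  [5] #.# => #  t=0,i=1
  [4] #.. => #  t=2,i=0
  [3] .## => .  t=0,i=6
  [2] .#. => #  t=0,i=2
  [1] ..# => .  t=2,i=4
  [0] ... => .  t=2,i=1
  bits 01110100 = 116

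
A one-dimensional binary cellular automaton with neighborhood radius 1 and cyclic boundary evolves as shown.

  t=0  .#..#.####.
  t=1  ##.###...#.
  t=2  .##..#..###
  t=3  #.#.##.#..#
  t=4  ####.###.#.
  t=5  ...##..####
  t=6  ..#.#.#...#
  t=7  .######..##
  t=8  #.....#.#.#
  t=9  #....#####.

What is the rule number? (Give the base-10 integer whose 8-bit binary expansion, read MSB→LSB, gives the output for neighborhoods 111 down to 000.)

102

  nb ###: next=.  (t=0,i=7, bit7=0)
  nb ##.: next=#  (t=0,i=9, bit6=1)
  nb #.#: next=#  (t=0,i=5, bit5=1)
  nb #..: next=.  (t=0,i=2, bit4=0)
  nb .##: next=.  (t=0,i=6, bit3=0)
  nb .#.: next=#  (t=0,i=1, bit2=1)
  nb ..#: next=#  (t=0,i=0, bit1=1)
  nb ...: next=.  (t=1,i=7, bit0=0)
  bits 01100110 = 102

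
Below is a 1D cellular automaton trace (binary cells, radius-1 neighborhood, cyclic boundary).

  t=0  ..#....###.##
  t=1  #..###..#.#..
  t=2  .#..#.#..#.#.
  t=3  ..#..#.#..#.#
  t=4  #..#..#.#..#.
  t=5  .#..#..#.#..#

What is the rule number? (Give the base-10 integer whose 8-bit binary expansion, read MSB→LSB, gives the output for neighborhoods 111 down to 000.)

  [7] ### => #  t=0,i=8
  [6] ##. => .  t=0,i=9
  [5] #.# => #  t=0,i=10
  [4] #.. => #  t=0,i=0
  [3] .## => .  t=0,i=7
  [2] .#. => .  t=0,i=2
  [1] ..# => .  t=0,i=1
  [0] ... => #  t=0,i=4
  bits 10110001 = 177

177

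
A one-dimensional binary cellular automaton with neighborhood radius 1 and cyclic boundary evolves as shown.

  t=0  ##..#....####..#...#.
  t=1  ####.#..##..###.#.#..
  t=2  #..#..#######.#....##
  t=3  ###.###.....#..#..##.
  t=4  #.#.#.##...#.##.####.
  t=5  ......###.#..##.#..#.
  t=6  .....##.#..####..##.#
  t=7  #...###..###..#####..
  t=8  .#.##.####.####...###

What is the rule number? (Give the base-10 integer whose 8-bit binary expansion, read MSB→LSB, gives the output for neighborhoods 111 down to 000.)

90

  [7] ### => .  t=0,i=10
  [6] ##. => #  t=0,i=1
  [5] #.# => .  t=0,i=20
  [4] #.. => #  t=0,i=2
  [3] .## => #  t=0,i=0
  [2] .#. => .  t=0,i=4
  [1] ..# => #  t=0,i=3
  [0] ... => .  t=0,i=6
  bits 01011010 = 90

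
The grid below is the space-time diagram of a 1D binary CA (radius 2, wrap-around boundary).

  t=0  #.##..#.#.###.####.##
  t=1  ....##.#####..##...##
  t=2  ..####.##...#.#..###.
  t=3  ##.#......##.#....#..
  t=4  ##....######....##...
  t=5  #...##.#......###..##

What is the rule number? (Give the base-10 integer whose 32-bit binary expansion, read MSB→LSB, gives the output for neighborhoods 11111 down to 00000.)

  [31] ##### => .  t=1,i=9
  [30] ####. => .  t=0,i=16
  [29] ###.# => .  t=0,i=0
  [28] ###.. => .  t=1,i=11
  [27] ##.## => .  t=0,i=1
  [26] ##.#. => .  t=3,i=2
  [25] ##..# => #  t=0,i=4
  [24] ##... => .  t=1,i=0
  [23] #.### => #  t=0,i=10
  [22] #.##. => .  t=0,i=2
  [21] #.#.# => #  t=0,i=8
  [20] #.#.. => .  t=2,i=14
  [19] #..## => .  t=1,i=13
  [18] #..#. => #  t=0,i=5
  [17] #...# => #  t=1,i=17
  [16] #.... => .  t=1,i=1
  [15] .#### => #  t=0,i=15
  [14] .###. => #  t=0,i=11
  [13] .##.# => #  t=1,i=5
  [12] .##.. => .  t=0,i=3
  [11] .#.## => #  t=0,i=9
  [10] .#.#. => #  t=0,i=7
  [9] .#..# => .  t=2,i=15
  [8] .#... => .  t=3,i=4
  [7] ..### => .  t=2,i=2
  [6] ..##. => #  t=1,i=4
  [5] ..#.# => .  t=0,i=6
  [4] ..#.. => .  t=3,i=18
  [3] ...## => #  t=1,i=3
  [2] ...#. => #  t=2,i=11
  [1] ....# => #  t=1,i=2
  [0] ..... => #  t=3,i=6
  bits 00000010101001101110110001001111 = 44493903

44493903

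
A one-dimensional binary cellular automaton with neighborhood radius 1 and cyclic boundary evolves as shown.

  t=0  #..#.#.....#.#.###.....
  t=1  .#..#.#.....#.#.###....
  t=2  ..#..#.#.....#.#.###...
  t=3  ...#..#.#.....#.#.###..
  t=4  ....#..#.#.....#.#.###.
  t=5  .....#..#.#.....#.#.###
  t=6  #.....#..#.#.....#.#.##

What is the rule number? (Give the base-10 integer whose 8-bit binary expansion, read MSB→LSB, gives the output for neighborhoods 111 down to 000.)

240

  ###|#  b7=1 t=0,i=16
  ##.|#  b6=1 t=0,i=17
  #.#|#  b5=1 t=0,i=4
  #..|#  b4=1 t=0,i=1
  .##|.  b3=0 t=0,i=15
  .#.|.  b2=0 t=0,i=0
  ..#|.  b1=0 t=0,i=2
  ...|.  b0=0 t=0,i=7
  bits 11110000 = 240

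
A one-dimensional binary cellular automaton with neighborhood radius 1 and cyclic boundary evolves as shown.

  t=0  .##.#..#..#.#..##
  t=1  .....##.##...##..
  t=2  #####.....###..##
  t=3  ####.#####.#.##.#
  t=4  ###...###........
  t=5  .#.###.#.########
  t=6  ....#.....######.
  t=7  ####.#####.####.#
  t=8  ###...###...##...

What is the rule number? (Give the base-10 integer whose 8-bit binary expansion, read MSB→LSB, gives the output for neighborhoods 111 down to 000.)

147

  ###|#  b7=1 t=2,i=0
  ##.|.  b6=0 t=0,i=2
  #.#|.  b5=0 t=0,i=0
  #..|#  b4=1 t=0,i=5
  .##|.  b3=0 t=0,i=1
  .#.|.  b2=0 t=0,i=4
  ..#|#  b1=1 t=0,i=6
  ...|#  b0=1 t=1,i=0
  bits 10010011 = 147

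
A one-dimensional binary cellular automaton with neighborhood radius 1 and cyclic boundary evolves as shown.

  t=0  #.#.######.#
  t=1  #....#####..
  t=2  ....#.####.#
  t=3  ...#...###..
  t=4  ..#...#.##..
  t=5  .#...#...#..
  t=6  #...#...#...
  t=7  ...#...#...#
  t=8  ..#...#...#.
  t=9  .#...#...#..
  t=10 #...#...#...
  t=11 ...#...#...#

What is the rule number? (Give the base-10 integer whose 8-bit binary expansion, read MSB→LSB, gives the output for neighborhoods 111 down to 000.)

194

  ### -> #   bit 7 = 1  t=0,i=5
  ##. -> #   bit 6 = 1  t=0,i=0
  #.# -> .   bit 5 = 0  t=0,i=1
  #.. -> .   bit 4 = 0  t=1,i=1
  .## -> .   bit 3 = 0  t=0,i=4
  .#. -> .   bit 2 = 0  t=0,i=2
  ..# -> #   bit 1 = 1  t=1,i=4
  ... -> .   bit 0 = 0  t=1,i=2
  bits 11000010 = 194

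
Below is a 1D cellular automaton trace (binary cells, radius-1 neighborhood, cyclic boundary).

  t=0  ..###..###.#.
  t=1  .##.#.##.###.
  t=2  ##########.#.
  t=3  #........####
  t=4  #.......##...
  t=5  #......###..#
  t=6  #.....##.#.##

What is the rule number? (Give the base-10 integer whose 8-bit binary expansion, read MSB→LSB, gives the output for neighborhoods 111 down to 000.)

110

  ###|.  b7=0 t=0,i=3
  ##.|#  b6=1 t=0,i=4
  #.#|#  b5=1 t=0,i=10
  #..|.  b4=0 t=0,i=5
  .##|#  b3=1 t=0,i=2
  .#.|#  b2=1 t=0,i=11
  ..#|#  b1=1 t=0,i=1
  ...|.  b0=0 t=0,i=0
  bits 01101110 = 110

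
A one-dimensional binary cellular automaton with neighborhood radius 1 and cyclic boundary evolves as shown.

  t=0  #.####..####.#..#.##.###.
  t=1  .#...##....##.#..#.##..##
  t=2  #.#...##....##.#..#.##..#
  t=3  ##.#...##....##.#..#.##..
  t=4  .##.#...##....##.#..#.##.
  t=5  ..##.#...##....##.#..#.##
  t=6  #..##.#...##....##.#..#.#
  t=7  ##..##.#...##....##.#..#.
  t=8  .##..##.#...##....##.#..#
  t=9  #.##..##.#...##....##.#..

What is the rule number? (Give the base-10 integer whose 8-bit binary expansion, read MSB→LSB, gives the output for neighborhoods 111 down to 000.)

  ###|.  b7=0 t=0,i=3
  ##.|#  b6=1 t=0,i=5
  #.#|#  b5=1 t=0,i=1
  #..|#  b4=1 t=0,i=6
  .##|.  b3=0 t=0,i=2
  .#.|.  b2=0 t=0,i=0
  ..#|.  b1=0 t=0,i=7
  ...|.  b0=0 t=1,i=3
  bits 01110000 = 112

112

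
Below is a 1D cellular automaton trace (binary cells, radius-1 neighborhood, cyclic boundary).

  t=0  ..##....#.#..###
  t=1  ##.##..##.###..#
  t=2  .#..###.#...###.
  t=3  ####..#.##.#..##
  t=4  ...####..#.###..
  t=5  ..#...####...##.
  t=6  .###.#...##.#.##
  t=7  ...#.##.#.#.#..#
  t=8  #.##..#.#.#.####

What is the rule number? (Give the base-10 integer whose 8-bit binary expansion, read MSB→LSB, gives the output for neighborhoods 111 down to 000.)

  [7] ### => .  t=0,i=14
  [6] ##. => #  t=0,i=3
  [5] #.# => .  t=0,i=9
  [4] #.. => #  t=0,i=0
  [3] .## => .  t=0,i=2
  [2] .#. => #  t=0,i=8
  [1] ..# => #  t=0,i=1
  [0] ... => .  t=0,i=5
  bits 01010110 = 86

86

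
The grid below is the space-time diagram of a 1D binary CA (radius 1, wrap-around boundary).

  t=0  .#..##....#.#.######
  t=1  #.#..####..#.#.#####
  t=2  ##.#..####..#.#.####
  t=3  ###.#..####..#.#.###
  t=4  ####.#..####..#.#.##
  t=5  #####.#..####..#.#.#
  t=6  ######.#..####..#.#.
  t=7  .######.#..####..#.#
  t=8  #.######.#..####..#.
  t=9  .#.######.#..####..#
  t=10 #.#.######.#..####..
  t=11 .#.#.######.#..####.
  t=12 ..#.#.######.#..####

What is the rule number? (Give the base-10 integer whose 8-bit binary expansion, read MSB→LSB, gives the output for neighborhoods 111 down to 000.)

241

  nb ###: next=#  (t=0,i=15, bit7=1)
  nb ##.: next=#  (t=0,i=5, bit6=1)
  nb #.#: next=#  (t=0,i=0, bit5=1)
  nb #..: next=#  (t=0,i=2, bit4=1)
  nb .##: next=.  (t=0,i=4, bit3=0)
  nb .#.: next=.  (t=0,i=1, bit2=0)
  nb ..#: next=.  (t=0,i=3, bit1=0)
  nb ...: next=#  (t=0,i=7, bit0=1)
  bits 11110001 = 241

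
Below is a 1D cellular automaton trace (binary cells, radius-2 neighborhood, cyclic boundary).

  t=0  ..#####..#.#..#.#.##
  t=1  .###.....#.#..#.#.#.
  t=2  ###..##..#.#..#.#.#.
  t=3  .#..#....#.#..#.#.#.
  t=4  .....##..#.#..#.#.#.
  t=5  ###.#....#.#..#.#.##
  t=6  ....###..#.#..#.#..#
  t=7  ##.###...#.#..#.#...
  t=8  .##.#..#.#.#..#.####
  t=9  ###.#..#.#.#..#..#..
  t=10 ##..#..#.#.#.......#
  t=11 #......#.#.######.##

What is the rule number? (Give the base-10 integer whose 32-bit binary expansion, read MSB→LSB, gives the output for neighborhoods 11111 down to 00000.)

142336425

  nb #####: next=.  (t=0,i=4, bit31=0)
  nb ####.: next=.  (t=0,i=5, bit30=0)
  nb ###.#: next=.  (t=5,i=2, bit29=0)
  nb ###..: next=.  (t=0,i=6, bit28=0)
  nb ##.##: next=#  (t=7,i=2, bit27=1)
  nb ##.#.: next=.  (t=5,i=3, bit26=0)
  nb ##..#: next=.  (t=0,i=0, bit25=0)
  nb ##...: next=.  (t=1,i=4, bit24=0)
  nb #.###: next=.  (t=2,i=0, bit23=0)
  nb #.##.: next=#  (t=0,i=18, bit22=1)
  nb #.#.#: next=#  (t=0,i=16, bit21=1)
  nb #.#..: next=#  (t=0,i=11, bit20=1)
  nb #..##: next=#  (t=0,i=1, bit19=1)
  nb #..#.: next=.  (t=0,i=8, bit18=0)
  nb #...#: next=#  (t=7,i=7, bit17=1)
  nb #....: next=#  (t=1,i=5, bit16=1)
  nb .####: next=#  (t=0,i=3, bit15=1)
  nb .###.: next=#  (t=1,i=2, bit14=1)
  nb .##.#: next=#  (t=7,i=1, bit13=1)
  nb .##..: next=.  (t=0,i=19, bit12=0)
  nb .#.##: next=.  (t=0,i=17, bit11=0)
  nb .#.#.: next=.  (t=0,i=10, bit10=0)
  nb .#..#: next=.  (t=0,i=12, bit9=0)
  nb .#...: next=#  (t=3,i=5, bit8=1)
  nb ..###: next=#  (t=0,i=2, bit7=1)
  nb ..##.: next=.  (t=2,i=5, bit6=0)
  nb ..#.#: next=#  (t=0,i=9, bit5=1)
  nb ..#..: next=.  (t=3,i=1, bit4=0)
  nb ...##: next=#  (t=4,i=4, bit3=1)
  nb ...#.: next=.  (t=1,i=8, bit2=0)
  nb ....#: next=.  (t=1,i=7, bit1=0)
  nb .....: next=#  (t=1,i=6, bit0=1)
  bits 00001000011110111110000110101001 = 142336425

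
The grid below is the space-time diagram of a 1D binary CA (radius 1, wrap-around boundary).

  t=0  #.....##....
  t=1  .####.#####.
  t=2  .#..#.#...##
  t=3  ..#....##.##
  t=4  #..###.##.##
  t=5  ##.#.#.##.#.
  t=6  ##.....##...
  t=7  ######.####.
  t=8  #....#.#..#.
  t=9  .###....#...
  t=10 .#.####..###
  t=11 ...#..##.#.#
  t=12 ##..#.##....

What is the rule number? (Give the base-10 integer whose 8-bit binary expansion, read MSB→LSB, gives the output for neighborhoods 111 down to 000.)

89

  ###|.  b7=0 t=1,i=2
  ##.|#  b6=1 t=0,i=7
  #.#|.  b5=0 t=1,i=5
  #..|#  b4=1 t=0,i=1
  .##|#  b3=1 t=0,i=6
  .#.|.  b2=0 t=0,i=0
  ..#|.  b1=0 t=0,i=5
  ...|#  b0=1 t=0,i=2
  bits 01011001 = 89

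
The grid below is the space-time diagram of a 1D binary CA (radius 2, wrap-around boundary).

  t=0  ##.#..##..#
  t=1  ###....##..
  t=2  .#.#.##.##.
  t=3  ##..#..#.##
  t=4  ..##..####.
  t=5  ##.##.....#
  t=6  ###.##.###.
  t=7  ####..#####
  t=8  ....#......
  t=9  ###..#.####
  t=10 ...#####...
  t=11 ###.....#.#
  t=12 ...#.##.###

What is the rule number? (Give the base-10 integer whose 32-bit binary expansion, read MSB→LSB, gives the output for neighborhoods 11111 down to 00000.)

797333803

  nb #####: next=.  (t=7,i=0, bit31=0)
  nb ####.: next=.  (t=3,i=0, bit30=0)
  nb ###.#: next=#  (t=0,i=1, bit29=1)
  nb ###..: next=.  (t=1,i=2, bit28=0)
  nb ##.##: next=#  (t=2,i=7, bit27=1)
  nb ##.#.: next=#  (t=0,i=2, bit26=1)
  nb ##..#: next=#  (t=0,i=8, bit25=1)
  nb ##...: next=#  (t=1,i=3, bit24=1)
  nb #.###: next=#  (t=3,i=9, bit23=1)
  nb #.##.: next=.  (t=2,i=5, bit22=0)
  nb #.#.#: next=.  (t=2,i=3, bit21=0)
  nb #.#..: next=.  (t=0,i=3, bit20=0)
  nb #..##: next=.  (t=0,i=5, bit19=0)
  nb #..#.: next=#  (t=2,i=0, bit18=1)
  nb #...#: next=#  (t=4,i=0, bit17=1)
  nb #....: next=.  (t=1,i=4, bit16=0)
  nb .####: next=.  (t=3,i=10, bit15=0)
  nb .###.: next=#  (t=0,i=0, bit14=1)
  nb .##.#: next=.  (t=2,i=6, bit13=0)
  nb .##..: next=#  (t=0,i=7, bit12=1)
  nb .#.##: next=#  (t=2,i=4, bit11=1)
  nb .#.#.: next=.  (t=2,i=2, bit10=0)
  nb .#..#: next=.  (t=0,i=4, bit9=0)
  nb .#...: next=#  (t=8,i=5, bit8=1)
  nb ..###: next=.  (t=0,i=10, bit7=0)
  nb ..##.: next=.  (t=0,i=6, bit6=0)
  nb ..#.#: next=#  (t=2,i=1, bit5=1)
  nb ..#..: next=.  (t=3,i=4, bit4=0)
  nb ...##: next=#  (t=1,i=6, bit3=1)
  nb ...#.: next=.  (t=8,i=3, bit2=0)
  nb ....#: next=#  (t=1,i=5, bit1=1)
  nb .....: next=#  (t=5,i=7, bit0=1)
  bits 00101111100001100101100100101011 = 797333803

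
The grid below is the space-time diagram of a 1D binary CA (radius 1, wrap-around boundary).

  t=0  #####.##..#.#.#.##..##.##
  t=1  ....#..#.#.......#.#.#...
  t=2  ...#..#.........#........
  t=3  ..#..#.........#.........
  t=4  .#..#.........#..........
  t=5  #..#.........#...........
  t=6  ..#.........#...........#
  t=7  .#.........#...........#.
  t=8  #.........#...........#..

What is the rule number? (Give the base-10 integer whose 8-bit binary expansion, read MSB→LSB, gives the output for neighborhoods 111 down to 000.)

66

  nb ###: next=.  (t=0,i=0, bit7=0)
  nb ##.: next=#  (t=0,i=4, bit6=1)
  nb #.#: next=.  (t=0,i=5, bit5=0)
  nb #..: next=.  (t=0,i=8, bit4=0)
  nb .##: next=.  (t=0,i=6, bit3=0)
  nb .#.: next=.  (t=0,i=10, bit2=0)
  nb ..#: next=#  (t=0,i=9, bit1=1)
  nb ...: next=.  (t=1,i=0, bit0=0)
  bits 01000010 = 66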